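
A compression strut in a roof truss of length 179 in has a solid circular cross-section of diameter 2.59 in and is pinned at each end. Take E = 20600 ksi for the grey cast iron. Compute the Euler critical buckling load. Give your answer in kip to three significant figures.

I = πd⁴/64 = π×2.59⁴/64 = 2.209 in⁴
Effective length L_e = K·L = 1 × 179 = 179.0 in
P_cr = π²EI / L_e² = π² × 20600×10³ × 2.209 / 179.0² = 1.402×10^4 lb

P_cr ≈ 14.0 kip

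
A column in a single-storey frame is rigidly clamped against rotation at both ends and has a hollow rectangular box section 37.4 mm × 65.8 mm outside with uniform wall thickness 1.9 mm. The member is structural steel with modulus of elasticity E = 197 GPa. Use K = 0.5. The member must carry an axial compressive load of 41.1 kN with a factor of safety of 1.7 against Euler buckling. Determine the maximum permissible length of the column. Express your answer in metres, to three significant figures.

L_max ≈ 3.18 m

Inner dimensions: h_i = 65.8 − 2×1.9 = 62.00 mm, b_i = 37.4 − 2×1.9 = 33.60 mm
Weak-axis I_min = (h_o·b_o³ − h_i·b_i³)/12 with b_o = 37.4, b_i = 33.60 mm (shorter outer/inner sides).
I_min = (65.8×37.4³ − 62.00×33.60³)/12 = 9.087×10^4 mm⁴
I = 9.087×10^-8 m⁴
Required critical load P_cr = n·P = 1.7 × 41.1 = 69.87 kN = 6.987×10^4 N
From P_cr = π²EI/(K·L)²:  L = (1/K)·√(π²EI/P_cr) = (1/0.5)·√(π²×1.97×10^11×9.087×10^-8/6.987×10^4)
L = 3.18 m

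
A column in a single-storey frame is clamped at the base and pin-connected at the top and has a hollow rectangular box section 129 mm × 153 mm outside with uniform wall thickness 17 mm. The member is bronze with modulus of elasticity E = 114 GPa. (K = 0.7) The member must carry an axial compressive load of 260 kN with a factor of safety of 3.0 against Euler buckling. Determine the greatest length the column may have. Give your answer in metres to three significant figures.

L_max ≈ 7.45 m

Inner dimensions: h_i = 153 − 2×17 = 119.0 mm, b_i = 129 − 2×17 = 95.00 mm
Weak-axis I_min = (h_o·b_o³ − h_i·b_i³)/12 with b_o = 129, b_i = 95.00 mm (shorter outer/inner sides).
I_min = (153×129³ − 119.0×95.00³)/12 = 1.887×10^7 mm⁴
I = 1.887×10^-5 m⁴
Required critical load P_cr = n·P = 3.0 × 260 = 780.0 kN = 7.800×10^5 N
From P_cr = π²EI/(K·L)²:  L = (1/K)·√(π²EI/P_cr) = (1/0.7)·√(π²×1.14×10^11×1.887×10^-5/7.800×10^5)
L = 7.45 m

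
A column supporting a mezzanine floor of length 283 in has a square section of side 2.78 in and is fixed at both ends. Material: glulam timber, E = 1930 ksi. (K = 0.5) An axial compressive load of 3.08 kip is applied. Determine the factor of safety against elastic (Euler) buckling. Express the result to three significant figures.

I = a⁴/12 = 2.78⁴/12 = 4.977 in⁴
Effective length L_e = K·L = 0.5 × 283 = 141.5 in
P_cr = π²EI / L_e² = π² × 1930×10³ × 4.977 / 141.5² = 4.735×10^3 lb
Factor of safety n = P_cr / P = 4.7352 / 3.08 = 1.54

n ≈ 1.54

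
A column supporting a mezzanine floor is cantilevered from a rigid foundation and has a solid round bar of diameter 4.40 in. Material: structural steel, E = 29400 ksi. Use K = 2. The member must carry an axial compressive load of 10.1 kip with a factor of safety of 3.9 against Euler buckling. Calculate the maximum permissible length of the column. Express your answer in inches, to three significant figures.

L_max ≈ 184 in

I = πd⁴/64 = π×4.40⁴/64 = 18.40 in⁴
Required critical load P_cr = n·P = 3.9 × 10.1 = 39.39 kip = 3.939×10^4 lb
From P_cr = π²EI/(K·L)²:  L = (1/K)·√(π²EI/P_cr) = (1/2)·√(π²×2.94×10^7×18.40/3.939×10^4)
L = 184 in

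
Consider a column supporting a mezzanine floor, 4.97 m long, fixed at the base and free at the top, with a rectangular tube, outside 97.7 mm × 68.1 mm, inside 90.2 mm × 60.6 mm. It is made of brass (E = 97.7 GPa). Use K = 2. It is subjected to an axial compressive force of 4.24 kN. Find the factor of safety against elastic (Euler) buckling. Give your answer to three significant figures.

Weak-axis I_min = (h_o·b_o³ − h_i·b_i³)/12 with b_o = 68.1, b_i = 60.60 mm (shorter outer/inner sides).
I_min = (97.7×68.1³ − 90.20×60.60³)/12 = 8.985×10^5 mm⁴
I = 8.985×10^5 mm⁴ = 8.985×10^-7 m⁴
Effective length L_e = K·L = 2 × 4.97 = 9.940 m
P_cr = π²EI / L_e² = π² × 97.7×10⁹ × 8.985×10^-7 / 9.940² = 8.769×10^3 N
Factor of safety n = P_cr / P = 8.7689 / 4.24 = 2.07

n ≈ 2.07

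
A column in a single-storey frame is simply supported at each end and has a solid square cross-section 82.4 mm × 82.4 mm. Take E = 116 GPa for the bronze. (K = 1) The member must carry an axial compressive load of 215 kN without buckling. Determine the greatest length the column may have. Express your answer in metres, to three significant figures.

I = a⁴/12 = 82.4⁴/12 = 3.842×10^6 mm⁴
I = 3.842×10^-6 m⁴
At the buckling limit P_cr = P = 2.150×10^5 N
From P_cr = π²EI/(K·L)²:  L = (1/K)·√(π²EI/P_cr) = (1/1)·√(π²×1.16×10^11×3.842×10^-6/2.150×10^5)
L = 4.52 m

L_max ≈ 4.52 m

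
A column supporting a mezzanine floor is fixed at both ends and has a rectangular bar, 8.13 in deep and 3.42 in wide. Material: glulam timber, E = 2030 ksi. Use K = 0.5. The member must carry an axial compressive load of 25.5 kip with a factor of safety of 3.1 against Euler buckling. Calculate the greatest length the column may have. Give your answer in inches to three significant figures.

L_max ≈ 166 in

Buckling occurs about the weak axis: I_min = h·b³/12 with b = 3.42 in (the shorter side).
I_min = 8.13×3.42³/12 = 27.10 in⁴
Required critical load P_cr = n·P = 3.1 × 25.5 = 79.05 kip = 7.905×10^4 lb
From P_cr = π²EI/(K·L)²:  L = (1/K)·√(π²EI/P_cr) = (1/0.5)·√(π²×2.03×10^6×27.10/7.905×10^4)
L = 166 in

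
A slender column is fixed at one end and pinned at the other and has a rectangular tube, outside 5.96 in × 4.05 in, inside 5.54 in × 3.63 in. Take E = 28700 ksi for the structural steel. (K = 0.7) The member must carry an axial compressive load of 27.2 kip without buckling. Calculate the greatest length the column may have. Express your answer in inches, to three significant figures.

L_max ≈ 482 in

Weak-axis I_min = (h_o·b_o³ − h_i·b_i³)/12 with b_o = 4.05, b_i = 3.630 in (shorter outer/inner sides).
I_min = (5.96×4.05³ − 5.540×3.630³)/12 = 10.91 in⁴
At the buckling limit P_cr = P = 2.720×10^4 lb
From P_cr = π²EI/(K·L)²:  L = (1/K)·√(π²EI/P_cr) = (1/0.7)·√(π²×2.87×10^7×10.91/2.720×10^4)
L = 482 in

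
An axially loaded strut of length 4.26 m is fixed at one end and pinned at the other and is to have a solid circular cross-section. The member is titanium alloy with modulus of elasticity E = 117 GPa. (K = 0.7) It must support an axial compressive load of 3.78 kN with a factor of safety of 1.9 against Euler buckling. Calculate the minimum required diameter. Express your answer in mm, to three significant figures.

d ≈ 32.6 mm

Required P_cr = n·P = 1.9 × 3.78 = 7.182 kN
L_e = K·L = 0.7 × 4.26 = 2.982 m
Required I = P_cr·L_e²/(π²E) = 7.182×10^3 × 2.982² / (π² × 1.17×10^11) = 5.531×10^-8 m⁴
I_req = 5.531×10^4 mm⁴
Solid circle: I = πd⁴/64  ⇒  d = (64I/π)^(1/4) = (64×5.531×10^4/π)^(1/4) = 32.6 mm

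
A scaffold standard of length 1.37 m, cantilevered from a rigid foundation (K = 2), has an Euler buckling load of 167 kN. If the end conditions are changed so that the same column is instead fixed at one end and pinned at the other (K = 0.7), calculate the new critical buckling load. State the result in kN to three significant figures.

P_cr ∝ 1/K², so P_cr,new = P_cr,old × (K_old/K_new)² = 167 × (2/0.7)²
= 167 × 8.163 = 1360 kN

P_cr ≈ 1360 kN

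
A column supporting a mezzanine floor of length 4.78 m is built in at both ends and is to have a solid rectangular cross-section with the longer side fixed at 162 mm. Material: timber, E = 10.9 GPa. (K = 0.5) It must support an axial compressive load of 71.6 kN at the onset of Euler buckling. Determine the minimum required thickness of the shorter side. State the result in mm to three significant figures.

L_e = K·L = 0.5 × 4.78 = 2.390 m
Required I = P_cr·L_e²/(π²E) = 7.160×10^4 × 2.390² / (π² × 1.09×10^10) = 3.802×10^-6 m⁴
I_req = 3.802×10^6 mm⁴
Rectangle, weak axis: I_min = h·b³/12 with h = 162 mm fixed  ⇒  b = (12I/h)^(1/3) = 65.5 mm

b ≈ 65.5 mm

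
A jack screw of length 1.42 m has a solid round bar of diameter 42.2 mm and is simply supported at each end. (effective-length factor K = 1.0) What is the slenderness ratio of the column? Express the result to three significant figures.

λ ≈ 135

I = πd⁴/64 = π×42.2⁴/64 = 1.557×10^5 mm⁴
A = 1.399×10^3 mm²;  r_min = √(I/A) = √(1.557×10^5/1.399×10^3) = 10.55 mm
L_e = K·L = 1 × 1.42 m = 1.420 m = 1420.0 mm
λ = L_e / r_min = 1420.0 / 10.55 = 135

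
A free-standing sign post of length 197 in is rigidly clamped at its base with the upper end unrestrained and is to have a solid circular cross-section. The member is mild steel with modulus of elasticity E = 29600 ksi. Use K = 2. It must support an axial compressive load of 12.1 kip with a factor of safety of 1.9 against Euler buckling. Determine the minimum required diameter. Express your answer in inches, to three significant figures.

d ≈ 3.97 in

Required P_cr = n·P = 1.9 × 12.1 = 22.99 kip
L_e = K·L = 2 × 197 = 394.0 in
Required I = P_cr·L_e²/(π²E) = 2.299×10^4 × 394.0² / (π² × 2.96×10^7) = 12.22 in⁴
Solid circle: I = πd⁴/64  ⇒  d = (64I/π)^(1/4) = (64×12.22/π)^(1/4) = 3.97 in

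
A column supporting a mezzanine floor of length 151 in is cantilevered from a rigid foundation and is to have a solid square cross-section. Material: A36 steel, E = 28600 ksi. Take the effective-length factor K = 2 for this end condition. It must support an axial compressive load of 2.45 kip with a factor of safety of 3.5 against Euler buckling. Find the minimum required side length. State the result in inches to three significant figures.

Required P_cr = n·P = 3.5 × 2.45 = 8.575 kip
L_e = K·L = 2 × 151 = 302.0 in
Required I = P_cr·L_e²/(π²E) = 8.575×10^3 × 302.0² / (π² × 2.86×10^7) = 2.771 in⁴
Solid square: I = a⁴/12  ⇒  a = (12I)^(1/4) = (12×2.771)^(1/4) = 2.40 in

a ≈ 2.40 in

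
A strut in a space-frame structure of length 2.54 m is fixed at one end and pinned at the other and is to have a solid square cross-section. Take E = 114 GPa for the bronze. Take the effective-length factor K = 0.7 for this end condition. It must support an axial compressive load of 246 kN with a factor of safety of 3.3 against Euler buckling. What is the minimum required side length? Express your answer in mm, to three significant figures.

Required P_cr = n·P = 3.3 × 246 = 811.8 kN
L_e = K·L = 0.7 × 2.54 = 1.778 m
Required I = P_cr·L_e²/(π²E) = 8.118×10^5 × 1.778² / (π² × 1.14×10^11) = 2.281×10^-6 m⁴
I_req = 2.281×10^6 mm⁴
Solid square: I = a⁴/12  ⇒  a = (12I)^(1/4) = (12×2.281×10^6)^(1/4) = 72.3 mm

a ≈ 72.3 mm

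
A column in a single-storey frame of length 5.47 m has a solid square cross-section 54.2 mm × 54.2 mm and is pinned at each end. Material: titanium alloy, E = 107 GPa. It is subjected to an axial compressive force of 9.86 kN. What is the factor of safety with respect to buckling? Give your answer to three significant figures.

n ≈ 2.57

I = a⁴/12 = 54.2⁴/12 = 7.191×10^5 mm⁴
I = 7.191×10^5 mm⁴ = 7.191×10^-7 m⁴
Effective length L_e = K·L = 1 × 5.47 = 5.470 m
P_cr = π²EI / L_e² = π² × 107×10⁹ × 7.191×10^-7 / 5.470² = 2.538×10^4 N
Factor of safety n = P_cr / P = 25.382 / 9.86 = 2.57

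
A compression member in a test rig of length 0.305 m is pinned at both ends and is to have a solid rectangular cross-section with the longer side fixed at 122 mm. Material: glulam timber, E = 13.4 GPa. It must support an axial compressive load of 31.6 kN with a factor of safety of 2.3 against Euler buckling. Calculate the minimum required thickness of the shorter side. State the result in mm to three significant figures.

b ≈ 17.1 mm

Required P_cr = n·P = 2.3 × 31.6 = 72.68 kN
L_e = K·L = 1 × 0.305 = 0.3050 m
Required I = P_cr·L_e²/(π²E) = 7.268×10^4 × 0.3050² / (π² × 1.34×10^10) = 5.112×10^-8 m⁴
I_req = 5.112×10^4 mm⁴
Rectangle, weak axis: I_min = h·b³/12 with h = 122 mm fixed  ⇒  b = (12I/h)^(1/3) = 17.1 mm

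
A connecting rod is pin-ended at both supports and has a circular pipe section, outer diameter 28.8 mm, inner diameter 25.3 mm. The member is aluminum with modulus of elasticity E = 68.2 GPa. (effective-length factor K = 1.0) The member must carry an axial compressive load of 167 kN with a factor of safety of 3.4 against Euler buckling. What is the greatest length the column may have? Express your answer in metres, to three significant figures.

d_o = 28.8 mm, d_i = 25.3 mm
I = π(d_o⁴ − d_i⁴)/64 = π(28.8⁴ − 25.30⁴)/64 = 1.366×10^4 mm⁴
I = 1.366×10^-8 m⁴
Required critical load P_cr = n·P = 3.4 × 167 = 567.8 kN = 5.678×10^5 N
From P_cr = π²EI/(K·L)²:  L = (1/K)·√(π²EI/P_cr) = (1/1)·√(π²×6.82×10^10×1.366×10^-8/5.678×10^5)
L = 0.127 m

L_max ≈ 0.127 m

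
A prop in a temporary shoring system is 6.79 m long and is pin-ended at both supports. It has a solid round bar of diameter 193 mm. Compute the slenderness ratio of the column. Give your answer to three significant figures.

I = πd⁴/64 = π×193⁴/64 = 6.811×10^7 mm⁴
A = 2.926×10^4 mm²;  r_min = √(I/A) = √(6.811×10^7/2.926×10^4) = 48.25 mm
L_e = K·L = 1 × 6.79 m = 6.790 m = 6790.0 mm
λ = L_e / r_min = 6790.0 / 48.25 = 141

λ ≈ 141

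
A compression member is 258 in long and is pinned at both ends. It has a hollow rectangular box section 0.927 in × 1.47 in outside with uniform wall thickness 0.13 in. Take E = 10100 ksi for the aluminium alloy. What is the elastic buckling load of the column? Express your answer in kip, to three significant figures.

P_cr ≈ 0.101 kip

Inner dimensions: h_i = 1.47 − 2×0.13 = 1.210 in, b_i = 0.927 − 2×0.13 = 0.6670 in
Weak-axis I_min = (h_o·b_o³ − h_i·b_i³)/12 with b_o = 0.927, b_i = 0.6670 in (shorter outer/inner sides).
I_min = (1.47×0.927³ − 1.210×0.6670³)/12 = 6.766×10^-2 in⁴
Effective length L_e = K·L = 1 × 258 = 258.0 in
P_cr = π²EI / L_e² = π² × 10100×10³ × 6.766×10^-2 / 258.0² = 101.3 lb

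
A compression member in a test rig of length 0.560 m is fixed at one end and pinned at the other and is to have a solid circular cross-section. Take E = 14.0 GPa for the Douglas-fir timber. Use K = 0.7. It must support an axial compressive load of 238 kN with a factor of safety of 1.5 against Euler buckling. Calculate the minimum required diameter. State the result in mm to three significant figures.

d ≈ 53.3 mm

Required P_cr = n·P = 1.5 × 238 = 357.0 kN
L_e = K·L = 0.7 × 0.560 = 0.3920 m
Required I = P_cr·L_e²/(π²E) = 3.570×10^5 × 0.3920² / (π² × 1.40×10^10) = 3.970×10^-7 m⁴
I_req = 3.970×10^5 mm⁴
Solid circle: I = πd⁴/64  ⇒  d = (64I/π)^(1/4) = (64×3.970×10^5/π)^(1/4) = 53.3 mm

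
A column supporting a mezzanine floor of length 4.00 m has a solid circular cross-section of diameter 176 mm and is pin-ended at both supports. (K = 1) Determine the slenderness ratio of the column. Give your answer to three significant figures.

λ ≈ 90.9

I = πd⁴/64 = π×176⁴/64 = 4.710×10^7 mm⁴
A = 2.433×10^4 mm²;  r_min = √(I/A) = √(4.710×10^7/2.433×10^4) = 44.00 mm
L_e = K·L = 1 × 4.00 m = 4.000 m = 4000.0 mm
λ = L_e / r_min = 4000.0 / 44.00 = 90.9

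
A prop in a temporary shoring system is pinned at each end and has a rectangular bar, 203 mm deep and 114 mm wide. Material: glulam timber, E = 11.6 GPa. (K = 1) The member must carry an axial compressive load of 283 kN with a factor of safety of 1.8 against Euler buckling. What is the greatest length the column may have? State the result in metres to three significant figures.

L_max ≈ 2.37 m

Buckling occurs about the weak axis: I_min = h·b³/12 with b = 114 mm (the shorter side).
I_min = 203×114³/12 = 2.506×10^7 mm⁴
I = 2.506×10^-5 m⁴
Required critical load P_cr = n·P = 1.8 × 283 = 509.4 kN = 5.094×10^5 N
From P_cr = π²EI/(K·L)²:  L = (1/K)·√(π²EI/P_cr) = (1/1)·√(π²×1.16×10^10×2.506×10^-5/5.094×10^5)
L = 2.37 m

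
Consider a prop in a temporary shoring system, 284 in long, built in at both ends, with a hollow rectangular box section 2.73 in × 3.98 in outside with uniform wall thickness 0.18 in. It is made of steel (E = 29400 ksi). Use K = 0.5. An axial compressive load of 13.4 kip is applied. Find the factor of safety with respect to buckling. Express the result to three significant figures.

Inner dimensions: h_i = 3.98 − 2×0.18 = 3.620 in, b_i = 2.73 − 2×0.18 = 2.370 in
Weak-axis I_min = (h_o·b_o³ − h_i·b_i³)/12 with b_o = 2.73, b_i = 2.370 in (shorter outer/inner sides).
I_min = (3.98×2.73³ − 3.620×2.370³)/12 = 2.732 in⁴
Effective length L_e = K·L = 0.5 × 284 = 142.0 in
P_cr = π²EI / L_e² = π² × 29400×10³ × 2.732 / 142.0² = 3.932×10^4 lb
Factor of safety n = P_cr / P = 39.320 / 13.4 = 2.93

n ≈ 2.93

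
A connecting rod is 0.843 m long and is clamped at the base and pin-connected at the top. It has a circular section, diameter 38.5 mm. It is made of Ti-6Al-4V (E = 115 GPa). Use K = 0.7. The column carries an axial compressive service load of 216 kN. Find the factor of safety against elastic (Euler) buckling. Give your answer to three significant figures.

I = πd⁴/64 = π×38.5⁴/64 = 1.078×10^5 mm⁴
I = 1.078×10^5 mm⁴ = 1.078×10^-7 m⁴
Effective length L_e = K·L = 0.7 × 0.843 = 0.5901 m
P_cr = π²EI / L_e² = π² × 115×10⁹ × 1.078×10^-7 / 0.5901² = 3.515×10^5 N
Factor of safety n = P_cr / P = 351.53 / 216 = 1.63

n ≈ 1.63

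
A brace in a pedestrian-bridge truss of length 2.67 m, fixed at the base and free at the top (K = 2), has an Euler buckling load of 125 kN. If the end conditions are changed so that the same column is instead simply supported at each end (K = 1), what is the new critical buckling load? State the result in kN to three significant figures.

P_cr ∝ 1/K², so P_cr,new = P_cr,old × (K_old/K_new)² = 125 × (2/1)²
= 125 × 4.000 = 500 kN

P_cr ≈ 500 kN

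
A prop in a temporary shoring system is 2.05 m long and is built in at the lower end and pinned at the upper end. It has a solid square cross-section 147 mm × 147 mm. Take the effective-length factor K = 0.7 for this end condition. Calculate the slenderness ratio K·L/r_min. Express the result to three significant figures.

I = a⁴/12 = 147⁴/12 = 3.891×10^7 mm⁴
A = 2.161×10^4 mm²;  r_min = √(I/A) = √(3.891×10^7/2.161×10^4) = 42.44 mm
L_e = K·L = 0.7 × 2.05 m = 1.435 m = 1435.0 mm
λ = L_e / r_min = 1435.0 / 42.44 = 33.8

λ ≈ 33.8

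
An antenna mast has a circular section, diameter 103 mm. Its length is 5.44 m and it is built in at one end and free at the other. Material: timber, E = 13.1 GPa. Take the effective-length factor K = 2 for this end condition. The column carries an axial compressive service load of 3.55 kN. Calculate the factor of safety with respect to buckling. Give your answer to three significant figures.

n ≈ 1.70

I = πd⁴/64 = π×103⁴/64 = 5.525×10^6 mm⁴
I = 5.525×10^6 mm⁴ = 5.525×10^-6 m⁴
Effective length L_e = K·L = 2 × 5.44 = 10.88 m
P_cr = π²EI / L_e² = π² × 13.1×10⁹ × 5.525×10^-6 / 10.88² = 6.034×10^3 N
Factor of safety n = P_cr / P = 6.0344 / 3.55 = 1.70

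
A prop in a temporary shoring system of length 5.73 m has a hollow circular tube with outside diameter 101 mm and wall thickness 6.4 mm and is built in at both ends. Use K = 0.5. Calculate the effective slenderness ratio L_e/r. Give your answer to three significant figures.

λ ≈ 85.5

Inner diameter d_i = 101 − 2×6.4 = 88.20 mm
I = π(d_o⁴ − d_i⁴)/64 = π(101⁴ − 88.20⁴)/64 = 2.137×10^6 mm⁴
A = 1.902×10^3 mm²;  r_min = √(I/A) = √(2.137×10^6/1.902×10^3) = 33.52 mm
L_e = K·L = 0.5 × 5.73 m = 2.865 m = 2865.0 mm
λ = L_e / r_min = 2865.0 / 33.52 = 85.5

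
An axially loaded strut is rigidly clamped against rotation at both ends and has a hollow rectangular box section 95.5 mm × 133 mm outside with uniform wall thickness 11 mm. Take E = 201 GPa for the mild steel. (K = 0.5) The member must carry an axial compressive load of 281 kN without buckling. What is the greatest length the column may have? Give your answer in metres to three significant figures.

Inner dimensions: h_i = 133 − 2×11 = 111.0 mm, b_i = 95.5 − 2×11 = 73.50 mm
Weak-axis I_min = (h_o·b_o³ − h_i·b_i³)/12 with b_o = 95.5, b_i = 73.50 mm (shorter outer/inner sides).
I_min = (133×95.5³ − 111.0×73.50³)/12 = 5.981×10^6 mm⁴
I = 5.981×10^-6 m⁴
At the buckling limit P_cr = P = 2.810×10^5 N
From P_cr = π²EI/(K·L)²:  L = (1/K)·√(π²EI/P_cr) = (1/0.5)·√(π²×2.01×10^11×5.981×10^-6/2.810×10^5)
L = 13.0 m

L_max ≈ 13.0 m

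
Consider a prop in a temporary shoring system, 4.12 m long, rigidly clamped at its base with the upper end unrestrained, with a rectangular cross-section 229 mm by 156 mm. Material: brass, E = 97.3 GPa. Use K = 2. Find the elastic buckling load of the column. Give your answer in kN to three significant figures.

P_cr ≈ 1020 kN

Buckling occurs about the weak axis: I_min = h·b³/12 with b = 156 mm (the shorter side).
I_min = 229×156³/12 = 7.245×10^7 mm⁴
I = 7.245×10^7 mm⁴ = 7.245×10^-5 m⁴
Effective length L_e = K·L = 2 × 4.12 = 8.240 m
P_cr = π²EI / L_e² = π² × 97.3×10⁹ × 7.245×10^-5 / 8.240² = 1.025×10^6 N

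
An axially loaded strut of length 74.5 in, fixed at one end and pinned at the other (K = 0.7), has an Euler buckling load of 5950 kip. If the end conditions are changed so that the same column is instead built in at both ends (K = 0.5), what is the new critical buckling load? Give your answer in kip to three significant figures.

P_cr ∝ 1/K², so P_cr,new = P_cr,old × (K_old/K_new)² = 5950 × (0.7/0.5)²
= 5950 × 1.960 = 11700 kip

P_cr ≈ 11700 kip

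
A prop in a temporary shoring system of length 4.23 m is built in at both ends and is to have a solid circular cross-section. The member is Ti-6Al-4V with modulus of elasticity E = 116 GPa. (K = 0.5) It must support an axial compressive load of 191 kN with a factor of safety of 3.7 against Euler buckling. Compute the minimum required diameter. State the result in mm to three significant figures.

Required P_cr = n·P = 3.7 × 191 = 706.7 kN
L_e = K·L = 0.5 × 4.23 = 2.115 m
Required I = P_cr·L_e²/(π²E) = 7.067×10^5 × 2.115² / (π² × 1.16×10^11) = 2.761×10^-6 m⁴
I_req = 2.761×10^6 mm⁴
Solid circle: I = πd⁴/64  ⇒  d = (64I/π)^(1/4) = (64×2.761×10^6/π)^(1/4) = 86.6 mm

d ≈ 86.6 mm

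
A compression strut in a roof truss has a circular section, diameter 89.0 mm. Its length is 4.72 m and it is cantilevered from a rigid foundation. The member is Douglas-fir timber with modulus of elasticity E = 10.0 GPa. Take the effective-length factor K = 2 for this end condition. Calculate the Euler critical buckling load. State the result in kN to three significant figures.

I = πd⁴/64 = π×89.0⁴/64 = 3.080×10^6 mm⁴
I = 3.080×10^6 mm⁴ = 3.080×10^-6 m⁴
Effective length L_e = K·L = 2 × 4.72 = 9.440 m
P_cr = π²EI / L_e² = π² × 10.0×10⁹ × 3.080×10^-6 / 9.440² = 3.411×10^3 N

P_cr ≈ 3.41 kN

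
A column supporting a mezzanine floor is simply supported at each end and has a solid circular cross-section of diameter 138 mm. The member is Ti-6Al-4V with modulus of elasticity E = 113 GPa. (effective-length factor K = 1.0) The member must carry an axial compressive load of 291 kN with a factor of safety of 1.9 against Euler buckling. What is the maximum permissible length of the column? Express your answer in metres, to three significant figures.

I = πd⁴/64 = π×138⁴/64 = 1.780×10^7 mm⁴
I = 1.780×10^-5 m⁴
Required critical load P_cr = n·P = 1.9 × 291 = 552.9 kN = 5.529×10^5 N
From P_cr = π²EI/(K·L)²:  L = (1/K)·√(π²EI/P_cr) = (1/1)·√(π²×1.13×10^11×1.780×10^-5/5.529×10^5)
L = 5.99 m

L_max ≈ 5.99 m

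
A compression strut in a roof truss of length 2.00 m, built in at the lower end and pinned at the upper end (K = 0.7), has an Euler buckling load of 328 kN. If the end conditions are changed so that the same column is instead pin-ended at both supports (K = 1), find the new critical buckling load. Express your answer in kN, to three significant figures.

P_cr ≈ 161 kN

P_cr ∝ 1/K², so P_cr,new = P_cr,old × (K_old/K_new)² = 328 × (0.7/1)²
= 328 × 0.4900 = 161 kN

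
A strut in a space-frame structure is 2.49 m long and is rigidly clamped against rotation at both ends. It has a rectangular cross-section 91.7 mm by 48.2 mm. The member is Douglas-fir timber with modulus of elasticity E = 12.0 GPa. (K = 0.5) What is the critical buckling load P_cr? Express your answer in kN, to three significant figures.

P_cr ≈ 65.4 kN

Buckling occurs about the weak axis: I_min = h·b³/12 with b = 48.2 mm (the shorter side).
I_min = 91.7×48.2³/12 = 8.557×10^5 mm⁴
I = 8.557×10^5 mm⁴ = 8.557×10^-7 m⁴
Effective length L_e = K·L = 0.5 × 2.49 = 1.245 m
P_cr = π²EI / L_e² = π² × 12.0×10⁹ × 8.557×10^-7 / 1.245² = 6.538×10^4 N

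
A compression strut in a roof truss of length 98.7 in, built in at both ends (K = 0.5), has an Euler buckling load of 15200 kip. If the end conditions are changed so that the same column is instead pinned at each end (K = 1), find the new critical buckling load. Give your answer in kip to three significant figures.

P_cr ∝ 1/K², so P_cr,new = P_cr,old × (K_old/K_new)² = 15200 × (0.5/1)²
= 15200 × 0.2500 = 3800 kip

P_cr ≈ 3800 kip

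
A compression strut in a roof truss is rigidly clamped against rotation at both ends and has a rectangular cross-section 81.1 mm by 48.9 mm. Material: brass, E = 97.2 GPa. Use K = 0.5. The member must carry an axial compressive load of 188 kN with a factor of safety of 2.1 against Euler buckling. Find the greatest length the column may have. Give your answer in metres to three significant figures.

Buckling occurs about the weak axis: I_min = h·b³/12 with b = 48.9 mm (the shorter side).
I_min = 81.1×48.9³/12 = 7.903×10^5 mm⁴
I = 7.903×10^-7 m⁴
Required critical load P_cr = n·P = 2.1 × 188 = 394.8 kN = 3.948×10^5 N
From P_cr = π²EI/(K·L)²:  L = (1/K)·√(π²EI/P_cr) = (1/0.5)·√(π²×9.72×10^10×7.903×10^-7/3.948×10^5)
L = 2.77 m

L_max ≈ 2.77 m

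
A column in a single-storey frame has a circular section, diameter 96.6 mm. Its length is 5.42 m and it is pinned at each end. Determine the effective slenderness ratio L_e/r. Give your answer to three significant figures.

For a solid circle r = d/4 = 96.6/4 = 24.15 mm
L_e = K·L = 1 × 5.42 m = 5.420 m = 5420.0 mm
λ = L_e / r_min = 5420.0 / 24.15 = 224

λ ≈ 224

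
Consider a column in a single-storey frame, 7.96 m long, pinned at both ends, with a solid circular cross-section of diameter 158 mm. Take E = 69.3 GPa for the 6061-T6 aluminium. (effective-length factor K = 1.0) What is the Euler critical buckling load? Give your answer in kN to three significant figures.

I = πd⁴/64 = π×158⁴/64 = 3.059×10^7 mm⁴
I = 3.059×10^7 mm⁴ = 3.059×10^-5 m⁴
Effective length L_e = K·L = 1 × 7.96 = 7.960 m
P_cr = π²EI / L_e² = π² × 69.3×10⁹ × 3.059×10^-5 / 7.960² = 3.302×10^5 N

P_cr ≈ 330 kN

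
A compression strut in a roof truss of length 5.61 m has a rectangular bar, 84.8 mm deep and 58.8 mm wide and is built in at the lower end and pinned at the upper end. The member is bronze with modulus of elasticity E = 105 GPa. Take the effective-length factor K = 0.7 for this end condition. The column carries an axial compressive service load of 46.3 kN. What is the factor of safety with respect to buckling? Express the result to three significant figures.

Buckling occurs about the weak axis: I_min = h·b³/12 with b = 58.8 mm (the shorter side).
I_min = 84.8×58.8³/12 = 1.437×10^6 mm⁴
I = 1.437×10^6 mm⁴ = 1.437×10^-6 m⁴
Effective length L_e = K·L = 0.7 × 5.61 = 3.927 m
P_cr = π²EI / L_e² = π² × 105×10⁹ × 1.437×10^-6 / 3.927² = 9.654×10^4 N
Factor of safety n = P_cr / P = 96.541 / 46.3 = 2.09

n ≈ 2.09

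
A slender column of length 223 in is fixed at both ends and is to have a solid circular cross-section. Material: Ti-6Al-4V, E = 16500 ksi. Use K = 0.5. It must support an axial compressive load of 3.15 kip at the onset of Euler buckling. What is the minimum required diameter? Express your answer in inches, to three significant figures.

L_e = K·L = 0.5 × 223 = 111.5 in
Required I = P_cr·L_e²/(π²E) = 3.150×10^3 × 111.5² / (π² × 1.65×10^7) = 0.2405 in⁴
Solid circle: I = πd⁴/64  ⇒  d = (64I/π)^(1/4) = (64×0.2405/π)^(1/4) = 1.49 in

d ≈ 1.49 in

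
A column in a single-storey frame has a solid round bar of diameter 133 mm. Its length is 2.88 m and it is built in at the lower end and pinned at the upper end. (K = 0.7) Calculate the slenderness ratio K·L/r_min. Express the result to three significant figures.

I = πd⁴/64 = π×133⁴/64 = 1.536×10^7 mm⁴
A = 1.389×10^4 mm²;  r_min = √(I/A) = √(1.536×10^7/1.389×10^4) = 33.25 mm
L_e = K·L = 0.7 × 2.88 m = 2.016 m = 2016.0 mm
λ = L_e / r_min = 2016.0 / 33.25 = 60.6

λ ≈ 60.6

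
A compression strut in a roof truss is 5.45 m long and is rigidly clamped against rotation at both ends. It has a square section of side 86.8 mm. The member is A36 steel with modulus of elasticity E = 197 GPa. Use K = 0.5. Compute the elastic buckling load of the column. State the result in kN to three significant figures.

I = a⁴/12 = 86.8⁴/12 = 4.730×10^6 mm⁴
I = 4.730×10^6 mm⁴ = 4.730×10^-6 m⁴
Effective length L_e = K·L = 0.5 × 5.45 = 2.725 m
P_cr = π²EI / L_e² = π² × 197×10⁹ × 4.730×10^-6 / 2.725² = 1.239×10^6 N

P_cr ≈ 1240 kN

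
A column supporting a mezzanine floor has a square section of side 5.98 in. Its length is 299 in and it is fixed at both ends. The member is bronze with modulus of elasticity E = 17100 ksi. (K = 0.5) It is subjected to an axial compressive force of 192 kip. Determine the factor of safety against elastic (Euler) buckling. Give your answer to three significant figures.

n ≈ 4.19

I = a⁴/12 = 5.98⁴/12 = 106.6 in⁴
Effective length L_e = K·L = 0.5 × 299 = 149.5 in
P_cr = π²EI / L_e² = π² × 17100×10³ × 106.6 / 149.5² = 8.047×10^5 lb
Factor of safety n = P_cr / P = 804.71 / 192 = 4.19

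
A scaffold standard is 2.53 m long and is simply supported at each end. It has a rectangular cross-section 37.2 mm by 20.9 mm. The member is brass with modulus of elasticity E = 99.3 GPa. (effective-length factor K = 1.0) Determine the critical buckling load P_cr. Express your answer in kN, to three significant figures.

P_cr ≈ 4.33 kN

Buckling occurs about the weak axis: I_min = h·b³/12 with b = 20.9 mm (the shorter side).
I_min = 37.2×20.9³/12 = 2.830×10^4 mm⁴
I = 2.830×10^4 mm⁴ = 2.830×10^-8 m⁴
Effective length L_e = K·L = 1 × 2.53 = 2.530 m
P_cr = π²EI / L_e² = π² × 99.3×10⁹ × 2.830×10^-8 / 2.530² = 4.333×10^3 N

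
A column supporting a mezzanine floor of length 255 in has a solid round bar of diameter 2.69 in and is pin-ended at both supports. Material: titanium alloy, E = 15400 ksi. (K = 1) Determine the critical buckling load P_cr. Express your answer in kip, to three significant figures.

I = πd⁴/64 = π×2.69⁴/64 = 2.570 in⁴
Effective length L_e = K·L = 1 × 255 = 255.0 in
P_cr = π²EI / L_e² = π² × 15400×10³ × 2.570 / 255.0² = 6.008×10^3 lb

P_cr ≈ 6.01 kip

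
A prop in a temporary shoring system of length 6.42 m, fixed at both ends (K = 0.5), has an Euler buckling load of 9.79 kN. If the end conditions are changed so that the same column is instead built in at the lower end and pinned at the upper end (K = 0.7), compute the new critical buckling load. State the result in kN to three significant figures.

P_cr ∝ 1/K², so P_cr,new = P_cr,old × (K_old/K_new)² = 9.79 × (0.5/0.7)²
= 9.79 × 0.5102 = 4.99 kN

P_cr ≈ 4.99 kN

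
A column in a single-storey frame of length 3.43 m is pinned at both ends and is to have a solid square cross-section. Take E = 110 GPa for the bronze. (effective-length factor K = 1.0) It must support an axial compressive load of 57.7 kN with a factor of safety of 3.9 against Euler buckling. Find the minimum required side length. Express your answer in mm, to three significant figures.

a ≈ 73.5 mm

Required P_cr = n·P = 3.9 × 57.7 = 225.0 kN
L_e = K·L = 1 × 3.43 = 3.430 m
Required I = P_cr·L_e²/(π²E) = 2.250×10^5 × 3.430² / (π² × 1.10×10^11) = 2.439×10^-6 m⁴
I_req = 2.439×10^6 mm⁴
Solid square: I = a⁴/12  ⇒  a = (12I)^(1/4) = (12×2.439×10^6)^(1/4) = 73.5 mm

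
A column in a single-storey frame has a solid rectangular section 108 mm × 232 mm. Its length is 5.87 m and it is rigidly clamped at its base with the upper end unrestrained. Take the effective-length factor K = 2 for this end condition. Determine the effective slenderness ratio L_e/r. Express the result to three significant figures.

For a rectangle r_min = b/√12 = 108/√12 = 31.18 mm
L_e = K·L = 2 × 5.87 m = 11.74 m = 11740 mm
λ = L_e / r_min = 11740 / 31.18 = 377

λ ≈ 377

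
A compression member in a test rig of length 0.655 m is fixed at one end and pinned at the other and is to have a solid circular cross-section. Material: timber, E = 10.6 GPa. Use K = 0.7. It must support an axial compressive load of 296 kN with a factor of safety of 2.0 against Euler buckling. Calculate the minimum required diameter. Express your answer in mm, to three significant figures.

Required P_cr = n·P = 2.0 × 296 = 592.0 kN
L_e = K·L = 0.7 × 0.655 = 0.4585 m
Required I = P_cr·L_e²/(π²E) = 5.920×10^5 × 0.4585² / (π² × 1.06×10^10) = 1.190×10^-6 m⁴
I_req = 1.190×10^6 mm⁴
Solid circle: I = πd⁴/64  ⇒  d = (64I/π)^(1/4) = (64×1.190×10^6/π)^(1/4) = 70.2 mm

d ≈ 70.2 mm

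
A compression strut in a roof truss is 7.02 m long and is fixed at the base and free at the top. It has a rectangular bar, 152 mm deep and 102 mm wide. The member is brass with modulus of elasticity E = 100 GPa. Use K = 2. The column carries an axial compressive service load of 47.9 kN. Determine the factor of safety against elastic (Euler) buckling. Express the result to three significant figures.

n ≈ 1.41

Buckling occurs about the weak axis: I_min = h·b³/12 with b = 102 mm (the shorter side).
I_min = 152×102³/12 = 1.344×10^7 mm⁴
I = 1.344×10^7 mm⁴ = 1.344×10^-5 m⁴
Effective length L_e = K·L = 2 × 7.02 = 14.04 m
P_cr = π²EI / L_e² = π² × 100×10⁹ × 1.344×10^-5 / 14.04² = 6.730×10^4 N
Factor of safety n = P_cr / P = 67.302 / 47.9 = 1.41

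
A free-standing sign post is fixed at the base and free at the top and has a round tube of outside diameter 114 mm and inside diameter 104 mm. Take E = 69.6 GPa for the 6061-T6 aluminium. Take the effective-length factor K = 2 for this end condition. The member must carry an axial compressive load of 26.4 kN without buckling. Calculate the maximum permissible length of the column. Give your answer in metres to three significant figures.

d_o = 114 mm, d_i = 104 mm
I = π(d_o⁴ − d_i⁴)/64 = π(114⁴ − 104.0⁴)/64 = 2.548×10^6 mm⁴
I = 2.548×10^-6 m⁴
At the buckling limit P_cr = P = 2.640×10^4 N
From P_cr = π²EI/(K·L)²:  L = (1/K)·√(π²EI/P_cr) = (1/2)·√(π²×6.96×10^10×2.548×10^-6/2.640×10^4)
L = 4.07 m

L_max ≈ 4.07 m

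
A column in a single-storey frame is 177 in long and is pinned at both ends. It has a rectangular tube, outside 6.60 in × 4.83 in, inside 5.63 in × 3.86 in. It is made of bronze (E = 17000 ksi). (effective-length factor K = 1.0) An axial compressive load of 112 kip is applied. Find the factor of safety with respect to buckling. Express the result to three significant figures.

n ≈ 1.67

Weak-axis I_min = (h_o·b_o³ − h_i·b_i³)/12 with b_o = 4.83, b_i = 3.860 in (shorter outer/inner sides).
I_min = (6.60×4.83³ − 5.630×3.860³)/12 = 34.99 in⁴
Effective length L_e = K·L = 1 × 177 = 177.0 in
P_cr = π²EI / L_e² = π² × 17000×10³ × 34.99 / 177.0² = 1.874×10^5 lb
Factor of safety n = P_cr / P = 187.39 / 112 = 1.67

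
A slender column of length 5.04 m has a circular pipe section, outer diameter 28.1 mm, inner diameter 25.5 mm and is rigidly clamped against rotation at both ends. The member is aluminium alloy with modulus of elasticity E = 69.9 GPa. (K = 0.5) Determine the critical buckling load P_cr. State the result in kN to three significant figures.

P_cr ≈ 1.07 kN

d_o = 28.1 mm, d_i = 25.5 mm
I = π(d_o⁴ − d_i⁴)/64 = π(28.1⁴ − 25.50⁴)/64 = 9.850×10^3 mm⁴
I = 9.850×10^3 mm⁴ = 9.850×10^-9 m⁴
Effective length L_e = K·L = 0.5 × 5.04 = 2.520 m
P_cr = π²EI / L_e² = π² × 69.9×10⁹ × 9.850×10^-9 / 2.520² = 1.070×10^3 N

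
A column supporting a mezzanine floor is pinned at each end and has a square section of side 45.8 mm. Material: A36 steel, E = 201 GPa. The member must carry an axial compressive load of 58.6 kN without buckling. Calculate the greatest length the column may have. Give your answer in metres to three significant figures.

L_max ≈ 3.52 m

I = a⁴/12 = 45.8⁴/12 = 3.667×10^5 mm⁴
I = 3.667×10^-7 m⁴
At the buckling limit P_cr = P = 5.860×10^4 N
From P_cr = π²EI/(K·L)²:  L = (1/K)·√(π²EI/P_cr) = (1/1)·√(π²×2.01×10^11×3.667×10^-7/5.860×10^4)
L = 3.52 m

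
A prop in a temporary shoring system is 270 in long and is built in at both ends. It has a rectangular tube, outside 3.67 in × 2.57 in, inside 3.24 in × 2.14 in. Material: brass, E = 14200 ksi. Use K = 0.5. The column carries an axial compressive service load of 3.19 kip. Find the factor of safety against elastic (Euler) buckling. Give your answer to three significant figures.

Weak-axis I_min = (h_o·b_o³ − h_i·b_i³)/12 with b_o = 2.57, b_i = 2.140 in (shorter outer/inner sides).
I_min = (3.67×2.57³ − 3.240×2.140³)/12 = 2.545 in⁴
Effective length L_e = K·L = 0.5 × 270 = 135.0 in
P_cr = π²EI / L_e² = π² × 14200×10³ × 2.545 / 135.0² = 1.957×10^4 lb
Factor of safety n = P_cr / P = 19.573 / 3.19 = 6.14

n ≈ 6.14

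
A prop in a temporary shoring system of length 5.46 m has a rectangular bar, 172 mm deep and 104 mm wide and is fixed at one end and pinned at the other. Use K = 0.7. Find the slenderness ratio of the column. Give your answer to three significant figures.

Buckling occurs about the weak axis: I_min = h·b³/12 with b = 104 mm (the shorter side).
I_min = 172×104³/12 = 1.612×10^7 mm⁴
A = 1.789×10^4 mm²;  r_min = √(I/A) = √(1.612×10^7/1.789×10^4) = 30.02 mm
L_e = K·L = 0.7 × 5.46 m = 3.822 m = 3822.0 mm
λ = L_e / r_min = 3822.0 / 30.02 = 127

λ ≈ 127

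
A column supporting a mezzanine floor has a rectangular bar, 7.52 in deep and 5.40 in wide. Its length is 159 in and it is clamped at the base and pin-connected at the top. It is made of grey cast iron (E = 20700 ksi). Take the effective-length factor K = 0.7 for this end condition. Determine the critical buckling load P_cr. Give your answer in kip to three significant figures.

Buckling occurs about the weak axis: I_min = h·b³/12 with b = 5.40 in (the shorter side).
I_min = 7.52×5.40³/12 = 98.68 in⁴
Effective length L_e = K·L = 0.7 × 159 = 111.3 in
P_cr = π²EI / L_e² = π² × 20700×10³ × 98.68 / 111.3² = 1.627×10^6 lb

P_cr ≈ 1630 kip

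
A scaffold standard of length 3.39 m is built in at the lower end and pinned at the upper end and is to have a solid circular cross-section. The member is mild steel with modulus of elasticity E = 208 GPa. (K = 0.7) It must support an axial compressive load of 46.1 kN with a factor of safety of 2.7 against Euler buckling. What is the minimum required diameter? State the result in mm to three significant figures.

d ≈ 51.4 mm

Required P_cr = n·P = 2.7 × 46.1 = 124.5 kN
L_e = K·L = 0.7 × 3.39 = 2.373 m
Required I = P_cr·L_e²/(π²E) = 1.245×10^5 × 2.373² / (π² × 2.08×10^11) = 3.414×10^-7 m⁴
I_req = 3.414×10^5 mm⁴
Solid circle: I = πd⁴/64  ⇒  d = (64I/π)^(1/4) = (64×3.414×10^5/π)^(1/4) = 51.4 mm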